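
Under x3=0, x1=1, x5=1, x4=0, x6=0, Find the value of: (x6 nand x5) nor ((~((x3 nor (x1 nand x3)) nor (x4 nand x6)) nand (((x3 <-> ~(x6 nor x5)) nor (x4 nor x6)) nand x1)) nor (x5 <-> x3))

0

x6 nand x5 = 0 nand 1 = 1
x1 nand x3 = 1 nand 0 = 1
x3 nor (x1 nand x3) = 0 nor 1 = 0
x4 nand x6 = 0 nand 0 = 1
(x3 nor (x1 nand x3)) nor (x4 nand x6) = 0 nor 1 = 0
~((x3 nor (x1 nand x3)) nor (x4 nand x6)) = ~0 = 1
x6 nor x5 = 0 nor 1 = 0
~(x6 nor x5) = ~0 = 1
x3 <-> ~(x6 nor x5) = 0 <-> 1 = 0
x4 nor x6 = 0 nor 0 = 1
(x3 <-> ~(x6 nor x5)) nor (x4 nor x6) = 0 nor 1 = 0
((x3 <-> ~(x6 nor x5)) nor (x4 nor x6)) nand x1 = 0 nand 1 = 1
~((x3 nor (x1 nand x3)) nor (x4 nand x6)) nand (((x3 <-> ~(x6 nor x5)) nor (x4 nor x6)) nand x1) = 1 nand 1 = 0
x5 <-> x3 = 1 <-> 0 = 0
(~((x3 nor (x1 nand x3)) nor (x4 nand x6)) nand (((x3 <-> ~(x6 nor x5)) nor (x4 nor x6)) nand x1)) nor (x5 <-> x3) = 0 nor 0 = 1
(x6 nand x5) nor ((~((x3 nor (x1 nand x3)) nor (x4 nand x6)) nand (((x3 <-> ~(x6 nor x5)) nor (x4 nor x6)) nand x1)) nor (x5 <-> x3)) = 1 nor 1 = 0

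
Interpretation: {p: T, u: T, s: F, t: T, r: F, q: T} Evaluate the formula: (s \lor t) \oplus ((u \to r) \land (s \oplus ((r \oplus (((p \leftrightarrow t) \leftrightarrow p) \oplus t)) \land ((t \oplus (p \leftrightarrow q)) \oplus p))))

s \lor t = F \lor T = T
u \to r = T \to F = F
p \leftrightarrow t = T \leftrightarrow T = T
(p \leftrightarrow t) \leftrightarrow p = T \leftrightarrow T = T
((p \leftrightarrow t) \leftrightarrow p) \oplus t = T \oplus T = F
r \oplus (((p \leftrightarrow t) \leftrightarrow p) \oplus t) = F \oplus F = F
p \leftrightarrow q = T \leftrightarrow T = T
t \oplus (p \leftrightarrow q) = T \oplus T = F
(t \oplus (p \leftrightarrow q)) \oplus p = F \oplus T = T
(r \oplus (((p \leftrightarrow t) \leftrightarrow p) \oplus t)) \land ((t \oplus (p \leftrightarrow q)) \oplus p) = F \land T = F
s \oplus ((r \oplus (((p \leftrightarrow t) \leftrightarrow p) \oplus t)) \land ((t \oplus (p \leftrightarrow q)) \oplus p)) = F \oplus F = F
(u \to r) \land (s \oplus ((r \oplus (((p \leftrightarrow t) \leftrightarrow p) \oplus t)) \land ((t \oplus (p \leftrightarrow q)) \oplus p))) = F \land F = F
(s \lor t) \oplus ((u \to r) \land (s \oplus ((r \oplus (((p \leftrightarrow t) \leftrightarrow p) \oplus t)) \land ((t \oplus (p \leftrightarrow q)) \oplus p)))) = T \oplus F = T

T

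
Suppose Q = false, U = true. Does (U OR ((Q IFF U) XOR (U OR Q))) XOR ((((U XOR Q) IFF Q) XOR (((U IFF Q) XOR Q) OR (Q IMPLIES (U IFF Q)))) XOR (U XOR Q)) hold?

Q IFF U = false IFF true = false
U OR Q = true OR false = true
(Q IFF U) XOR (U OR Q) = false XOR true = true
U OR ((Q IFF U) XOR (U OR Q)) = true OR true = true
U XOR Q = true XOR false = true
(U XOR Q) IFF Q = true IFF false = false
U IFF Q = true IFF false = false
(U IFF Q) XOR Q = false XOR false = false
U IFF Q = true IFF false = false
Q IMPLIES (U IFF Q) = false IMPLIES false = true
((U IFF Q) XOR Q) OR (Q IMPLIES (U IFF Q)) = false OR true = true
((U XOR Q) IFF Q) XOR (((U IFF Q) XOR Q) OR (Q IMPLIES (U IFF Q))) = false XOR true = true
U XOR Q = true XOR false = true
(((U XOR Q) IFF Q) XOR (((U IFF Q) XOR Q) OR (Q IMPLIES (U IFF Q)))) XOR (U XOR Q) = true XOR true = false
(U OR ((Q IFF U) XOR (U OR Q))) XOR ((((U XOR Q) IFF Q) XOR (((U IFF Q) XOR Q) OR (Q IMPLIES (U IFF Q)))) XOR (U XOR Q)) = true XOR false = true

true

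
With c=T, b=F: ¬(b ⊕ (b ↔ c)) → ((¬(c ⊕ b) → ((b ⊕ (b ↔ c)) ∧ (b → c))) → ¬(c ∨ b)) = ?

b ↔ c = F ↔ T = F
b ⊕ (b ↔ c) = F ⊕ F = F
¬(b ⊕ (b ↔ c)) = ¬F = T
c ⊕ b = T ⊕ F = T
¬(c ⊕ b) = ¬T = F
b ↔ c = F ↔ T = F
b ⊕ (b ↔ c) = F ⊕ F = F
b → c = F → T = T
(b ⊕ (b ↔ c)) ∧ (b → c) = F ∧ T = F
¬(c ⊕ b) → ((b ⊕ (b ↔ c)) ∧ (b → c)) = F → F = T
c ∨ b = T ∨ F = T
¬(c ∨ b) = ¬T = F
(¬(c ⊕ b) → ((b ⊕ (b ↔ c)) ∧ (b → c))) → ¬(c ∨ b) = T → F = F
¬(b ⊕ (b ↔ c)) → ((¬(c ⊕ b) → ((b ⊕ (b ↔ c)) ∧ (b → c))) → ¬(c ∨ b)) = T → F = F

F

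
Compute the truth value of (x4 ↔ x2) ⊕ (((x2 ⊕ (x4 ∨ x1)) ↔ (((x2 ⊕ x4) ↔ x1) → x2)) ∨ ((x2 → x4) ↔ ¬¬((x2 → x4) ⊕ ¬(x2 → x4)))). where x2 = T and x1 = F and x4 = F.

T

x4 ↔ x2 = F ↔ T = F
x4 ∨ x1 = F ∨ F = F
x2 ⊕ (x4 ∨ x1) = T ⊕ F = T
x2 ⊕ x4 = T ⊕ F = T
(x2 ⊕ x4) ↔ x1 = T ↔ F = F
((x2 ⊕ x4) ↔ x1) → x2 = F → T = T
(x2 ⊕ (x4 ∨ x1)) ↔ (((x2 ⊕ x4) ↔ x1) → x2) = T ↔ T = T
x2 → x4 = T → F = F
x2 → x4 = T → F = F
x2 → x4 = T → F = F
¬(x2 → x4) = ¬F = T
(x2 → x4) ⊕ ¬(x2 → x4) = F ⊕ T = T
¬((x2 → x4) ⊕ ¬(x2 → x4)) = ¬T = F
¬¬((x2 → x4) ⊕ ¬(x2 → x4)) = ¬F = T
(x2 → x4) ↔ ¬¬((x2 → x4) ⊕ ¬(x2 → x4)) = F ↔ T = F
((x2 ⊕ (x4 ∨ x1)) ↔ (((x2 ⊕ x4) ↔ x1) → x2)) ∨ ((x2 → x4) ↔ ¬¬((x2 → x4) ⊕ ¬(x2 → x4))) = T ∨ F = T
(x4 ↔ x2) ⊕ (((x2 ⊕ (x4 ∨ x1)) ↔ (((x2 ⊕ x4) ↔ x1) → x2)) ∨ ((x2 → x4) ↔ ¬¬((x2 → x4) ⊕ ¬(x2 → x4)))) = F ⊕ T = T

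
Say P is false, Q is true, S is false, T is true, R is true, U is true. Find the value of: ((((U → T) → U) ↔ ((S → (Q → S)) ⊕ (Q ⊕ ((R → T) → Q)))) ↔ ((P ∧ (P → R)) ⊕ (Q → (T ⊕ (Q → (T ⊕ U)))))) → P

False

Substituting P=False, Q=True, S=False, T=True, R=True, U=True:
U → T = True → True = True
(U → T) → U = True → True = True
Q → S = True → False = False
S → (Q → S) = False → False = True
R → T = True → True = True
(R → T) → Q = True → True = True
Q ⊕ ((R → T) → Q) = True ⊕ True = False
(S → (Q → S)) ⊕ (Q ⊕ ((R → T) → Q)) = True ⊕ False = True
((U → T) → U) ↔ ((S → (Q → S)) ⊕ (Q ⊕ ((R → T) → Q))) = True ↔ True = True
P → R = False → True = True
P ∧ (P → R) = False ∧ True = False
T ⊕ U = True ⊕ True = False
Q → (T ⊕ U) = True → False = False
T ⊕ (Q → (T ⊕ U)) = True ⊕ False = True
Q → (T ⊕ (Q → (T ⊕ U))) = True → True = True
(P ∧ (P → R)) ⊕ (Q → (T ⊕ (Q → (T ⊕ U)))) = False ⊕ True = True
(((U → T) → U) ↔ ((S → (Q → S)) ⊕ (Q ⊕ ((R → T) → Q)))) ↔ ((P ∧ (P → R)) ⊕ (Q → (T ⊕ (Q → (T ⊕ U))))) = True ↔ True = True
((((U → T) → U) ↔ ((S → (Q → S)) ⊕ (Q ⊕ ((R → T) → Q)))) ↔ ((P ∧ (P → R)) ⊕ (Q → (T ⊕ (Q → (T ⊕ U)))))) → P = True → False = False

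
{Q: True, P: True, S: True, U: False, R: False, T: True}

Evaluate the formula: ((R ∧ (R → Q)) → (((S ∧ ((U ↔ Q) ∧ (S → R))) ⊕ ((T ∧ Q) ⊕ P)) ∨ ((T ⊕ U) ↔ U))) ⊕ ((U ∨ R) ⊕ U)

R → Q = False → True = True
R ∧ (R → Q) = False ∧ True = False
U ↔ Q = False ↔ True = False
S → R = True → False = False
(U ↔ Q) ∧ (S → R) = False ∧ False = False
S ∧ ((U ↔ Q) ∧ (S → R)) = True ∧ False = False
T ∧ Q = True ∧ True = True
(T ∧ Q) ⊕ P = True ⊕ True = False
(S ∧ ((U ↔ Q) ∧ (S → R))) ⊕ ((T ∧ Q) ⊕ P) = False ⊕ False = False
T ⊕ U = True ⊕ False = True
(T ⊕ U) ↔ U = True ↔ False = False
((S ∧ ((U ↔ Q) ∧ (S → R))) ⊕ ((T ∧ Q) ⊕ P)) ∨ ((T ⊕ U) ↔ U) = False ∨ False = False
(R ∧ (R → Q)) → (((S ∧ ((U ↔ Q) ∧ (S → R))) ⊕ ((T ∧ Q) ⊕ P)) ∨ ((T ⊕ U) ↔ U)) = False → False = True
U ∨ R = False ∨ False = False
(U ∨ R) ⊕ U = False ⊕ False = False
((R ∧ (R → Q)) → (((S ∧ ((U ↔ Q) ∧ (S → R))) ⊕ ((T ∧ Q) ⊕ P)) ∨ ((T ⊕ U) ↔ U))) ⊕ ((U ∨ R) ⊕ U) = True ⊕ False = True

True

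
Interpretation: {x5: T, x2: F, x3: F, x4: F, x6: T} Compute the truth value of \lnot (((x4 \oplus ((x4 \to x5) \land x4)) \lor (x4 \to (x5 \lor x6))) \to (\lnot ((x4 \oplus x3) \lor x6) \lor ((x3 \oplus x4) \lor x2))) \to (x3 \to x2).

T

x4 \to x5 = F \to T = T
(x4 \to x5) \land x4 = T \land F = F
x4 \oplus ((x4 \to x5) \land x4) = F \oplus F = F
x5 \lor x6 = T \lor T = T
x4 \to (x5 \lor x6) = F \to T = T
(x4 \oplus ((x4 \to x5) \land x4)) \lor (x4 \to (x5 \lor x6)) = F \lor T = T
x4 \oplus x3 = F \oplus F = F
(x4 \oplus x3) \lor x6 = F \lor T = T
\lnot ((x4 \oplus x3) \lor x6) = \lnot T = F
x3 \oplus x4 = F \oplus F = F
(x3 \oplus x4) \lor x2 = F \lor F = F
\lnot ((x4 \oplus x3) \lor x6) \lor ((x3 \oplus x4) \lor x2) = F \lor F = F
((x4 \oplus ((x4 \to x5) \land x4)) \lor (x4 \to (x5 \lor x6))) \to (\lnot ((x4 \oplus x3) \lor x6) \lor ((x3 \oplus x4) \lor x2)) = T \to F = F
\lnot (((x4 \oplus ((x4 \to x5) \land x4)) \lor (x4 \to (x5 \lor x6))) \to (\lnot ((x4 \oplus x3) \lor x6) \lor ((x3 \oplus x4) \lor x2))) = \lnot F = T
x3 \to x2 = F \to F = T
\lnot (((x4 \oplus ((x4 \to x5) \land x4)) \lor (x4 \to (x5 \lor x6))) \to (\lnot ((x4 \oplus x3) \lor x6) \lor ((x3 \oplus x4) \lor x2))) \to (x3 \to x2) = T \to T = T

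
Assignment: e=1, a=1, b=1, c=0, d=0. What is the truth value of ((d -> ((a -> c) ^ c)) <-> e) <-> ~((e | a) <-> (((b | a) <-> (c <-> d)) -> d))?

1

Substituting e=1, a=1, b=1, c=0, d=0:
a -> c = 1 -> 0 = 0
(a -> c) ^ c = 0 ^ 0 = 0
d -> ((a -> c) ^ c) = 0 -> 0 = 1
(d -> ((a -> c) ^ c)) <-> e = 1 <-> 1 = 1
e | a = 1 | 1 = 1
b | a = 1 | 1 = 1
c <-> d = 0 <-> 0 = 1
(b | a) <-> (c <-> d) = 1 <-> 1 = 1
((b | a) <-> (c <-> d)) -> d = 1 -> 0 = 0
(e | a) <-> (((b | a) <-> (c <-> d)) -> d) = 1 <-> 0 = 0
~((e | a) <-> (((b | a) <-> (c <-> d)) -> d)) = ~0 = 1
((d -> ((a -> c) ^ c)) <-> e) <-> ~((e | a) <-> (((b | a) <-> (c <-> d)) -> d)) = 1 <-> 1 = 1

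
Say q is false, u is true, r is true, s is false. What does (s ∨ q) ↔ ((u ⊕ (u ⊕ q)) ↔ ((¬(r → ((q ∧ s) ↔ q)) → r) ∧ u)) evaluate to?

T

s ∨ q = F ∨ F = F
u ⊕ q = T ⊕ F = T
u ⊕ (u ⊕ q) = T ⊕ T = F
q ∧ s = F ∧ F = F
(q ∧ s) ↔ q = F ↔ F = T
r → ((q ∧ s) ↔ q) = T → T = T
¬(r → ((q ∧ s) ↔ q)) = ¬T = F
¬(r → ((q ∧ s) ↔ q)) → r = F → T = T
(¬(r → ((q ∧ s) ↔ q)) → r) ∧ u = T ∧ T = T
(u ⊕ (u ⊕ q)) ↔ ((¬(r → ((q ∧ s) ↔ q)) → r) ∧ u) = F ↔ T = F
(s ∨ q) ↔ ((u ⊕ (u ⊕ q)) ↔ ((¬(r → ((q ∧ s) ↔ q)) → r) ∧ u)) = F ↔ F = T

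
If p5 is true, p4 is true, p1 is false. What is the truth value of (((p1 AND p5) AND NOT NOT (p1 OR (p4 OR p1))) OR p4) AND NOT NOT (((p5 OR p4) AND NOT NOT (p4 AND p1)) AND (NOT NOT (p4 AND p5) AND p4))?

p1 AND p5 = F AND T = F
p4 OR p1 = T OR F = T
p1 OR (p4 OR p1) = F OR T = T
NOT (p1 OR (p4 OR p1)) = NOT T = F
NOT NOT (p1 OR (p4 OR p1)) = NOT F = T
(p1 AND p5) AND NOT NOT (p1 OR (p4 OR p1)) = F AND T = F
((p1 AND p5) AND NOT NOT (p1 OR (p4 OR p1))) OR p4 = F OR T = T
p5 OR p4 = T OR T = T
p4 AND p1 = T AND F = F
NOT (p4 AND p1) = NOT F = T
NOT NOT (p4 AND p1) = NOT T = F
(p5 OR p4) AND NOT NOT (p4 AND p1) = T AND F = F
p4 AND p5 = T AND T = T
NOT (p4 AND p5) = NOT T = F
NOT NOT (p4 AND p5) = NOT F = T
NOT NOT (p4 AND p5) AND p4 = T AND T = T
((p5 OR p4) AND NOT NOT (p4 AND p1)) AND (NOT NOT (p4 AND p5) AND p4) = F AND T = F
NOT (((p5 OR p4) AND NOT NOT (p4 AND p1)) AND (NOT NOT (p4 AND p5) AND p4)) = NOT F = T
NOT NOT (((p5 OR p4) AND NOT NOT (p4 AND p1)) AND (NOT NOT (p4 AND p5) AND p4)) = NOT T = F
(((p1 AND p5) AND NOT NOT (p1 OR (p4 OR p1))) OR p4) AND NOT NOT (((p5 OR p4) AND NOT NOT (p4 AND p1)) AND (NOT NOT (p4 AND p5) AND p4)) = T AND F = F

F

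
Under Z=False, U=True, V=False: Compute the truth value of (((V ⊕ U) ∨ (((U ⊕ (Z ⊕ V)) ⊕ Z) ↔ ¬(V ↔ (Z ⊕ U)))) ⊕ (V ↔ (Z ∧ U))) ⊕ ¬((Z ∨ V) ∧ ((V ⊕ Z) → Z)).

V ⊕ U = False ⊕ True = True
Z ⊕ V = False ⊕ False = False
U ⊕ (Z ⊕ V) = True ⊕ False = True
(U ⊕ (Z ⊕ V)) ⊕ Z = True ⊕ False = True
Z ⊕ U = False ⊕ True = True
V ↔ (Z ⊕ U) = False ↔ True = False
¬(V ↔ (Z ⊕ U)) = ¬False = True
((U ⊕ (Z ⊕ V)) ⊕ Z) ↔ ¬(V ↔ (Z ⊕ U)) = True ↔ True = True
(V ⊕ U) ∨ (((U ⊕ (Z ⊕ V)) ⊕ Z) ↔ ¬(V ↔ (Z ⊕ U))) = True ∨ True = True
Z ∧ U = False ∧ True = False
V ↔ (Z ∧ U) = False ↔ False = True
((V ⊕ U) ∨ (((U ⊕ (Z ⊕ V)) ⊕ Z) ↔ ¬(V ↔ (Z ⊕ U)))) ⊕ (V ↔ (Z ∧ U)) = True ⊕ True = False
Z ∨ V = False ∨ False = False
V ⊕ Z = False ⊕ False = False
(V ⊕ Z) → Z = False → False = True
(Z ∨ V) ∧ ((V ⊕ Z) → Z) = False ∧ True = False
¬((Z ∨ V) ∧ ((V ⊕ Z) → Z)) = ¬False = True
(((V ⊕ U) ∨ (((U ⊕ (Z ⊕ V)) ⊕ Z) ↔ ¬(V ↔ (Z ⊕ U)))) ⊕ (V ↔ (Z ∧ U))) ⊕ ¬((Z ∨ V) ∧ ((V ⊕ Z) → Z)) = False ⊕ True = True

True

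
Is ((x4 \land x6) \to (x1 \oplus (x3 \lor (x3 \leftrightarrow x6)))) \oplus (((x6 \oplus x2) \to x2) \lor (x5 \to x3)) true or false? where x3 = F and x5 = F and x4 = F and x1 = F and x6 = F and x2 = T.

F

x4 \land x6 = F \land F = F
x3 \leftrightarrow x6 = F \leftrightarrow F = T
x3 \lor (x3 \leftrightarrow x6) = F \lor T = T
x1 \oplus (x3 \lor (x3 \leftrightarrow x6)) = F \oplus T = T
(x4 \land x6) \to (x1 \oplus (x3 \lor (x3 \leftrightarrow x6))) = F \to T = T
x6 \oplus x2 = F \oplus T = T
(x6 \oplus x2) \to x2 = T \to T = T
x5 \to x3 = F \to F = T
((x6 \oplus x2) \to x2) \lor (x5 \to x3) = T \lor T = T
((x4 \land x6) \to (x1 \oplus (x3 \lor (x3 \leftrightarrow x6)))) \oplus (((x6 \oplus x2) \to x2) \lor (x5 \to x3)) = T \oplus T = F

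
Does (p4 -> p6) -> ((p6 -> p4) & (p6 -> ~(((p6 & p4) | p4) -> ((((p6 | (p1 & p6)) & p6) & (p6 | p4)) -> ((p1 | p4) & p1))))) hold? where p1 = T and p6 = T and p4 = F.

p4 -> p6 = F -> T = T
p6 -> p4 = T -> F = F
p6 & p4 = T & F = F
(p6 & p4) | p4 = F | F = F
p1 & p6 = T & T = T
p6 | (p1 & p6) = T | T = T
(p6 | (p1 & p6)) & p6 = T & T = T
p6 | p4 = T | F = T
((p6 | (p1 & p6)) & p6) & (p6 | p4) = T & T = T
p1 | p4 = T | F = T
(p1 | p4) & p1 = T & T = T
(((p6 | (p1 & p6)) & p6) & (p6 | p4)) -> ((p1 | p4) & p1) = T -> T = T
((p6 & p4) | p4) -> ((((p6 | (p1 & p6)) & p6) & (p6 | p4)) -> ((p1 | p4) & p1)) = F -> T = T
~(((p6 & p4) | p4) -> ((((p6 | (p1 & p6)) & p6) & (p6 | p4)) -> ((p1 | p4) & p1))) = ~T = F
p6 -> ~(((p6 & p4) | p4) -> ((((p6 | (p1 & p6)) & p6) & (p6 | p4)) -> ((p1 | p4) & p1))) = T -> F = F
(p6 -> p4) & (p6 -> ~(((p6 & p4) | p4) -> ((((p6 | (p1 & p6)) & p6) & (p6 | p4)) -> ((p1 | p4) & p1)))) = F & F = F
(p4 -> p6) -> ((p6 -> p4) & (p6 -> ~(((p6 & p4) | p4) -> ((((p6 | (p1 & p6)) & p6) & (p6 | p4)) -> ((p1 | p4) & p1))))) = T -> F = F

F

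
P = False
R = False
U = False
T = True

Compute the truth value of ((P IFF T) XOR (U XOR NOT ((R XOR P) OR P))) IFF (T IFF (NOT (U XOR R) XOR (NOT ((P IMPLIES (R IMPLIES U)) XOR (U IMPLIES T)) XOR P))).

False

P IFF T = False IFF True = False
R XOR P = False XOR False = False
(R XOR P) OR P = False OR False = False
NOT ((R XOR P) OR P) = NOT False = True
U XOR NOT ((R XOR P) OR P) = False XOR True = True
(P IFF T) XOR (U XOR NOT ((R XOR P) OR P)) = False XOR True = True
U XOR R = False XOR False = False
NOT (U XOR R) = NOT False = True
R IMPLIES U = False IMPLIES False = True
P IMPLIES (R IMPLIES U) = False IMPLIES True = True
U IMPLIES T = False IMPLIES True = True
(P IMPLIES (R IMPLIES U)) XOR (U IMPLIES T) = True XOR True = False
NOT ((P IMPLIES (R IMPLIES U)) XOR (U IMPLIES T)) = NOT False = True
NOT ((P IMPLIES (R IMPLIES U)) XOR (U IMPLIES T)) XOR P = True XOR False = True
NOT (U XOR R) XOR (NOT ((P IMPLIES (R IMPLIES U)) XOR (U IMPLIES T)) XOR P) = True XOR True = False
T IFF (NOT (U XOR R) XOR (NOT ((P IMPLIES (R IMPLIES U)) XOR (U IMPLIES T)) XOR P)) = True IFF False = False
((P IFF T) XOR (U XOR NOT ((R XOR P) OR P))) IFF (T IFF (NOT (U XOR R) XOR (NOT ((P IMPLIES (R IMPLIES U)) XOR (U IMPLIES T)) XOR P))) = True IFF False = False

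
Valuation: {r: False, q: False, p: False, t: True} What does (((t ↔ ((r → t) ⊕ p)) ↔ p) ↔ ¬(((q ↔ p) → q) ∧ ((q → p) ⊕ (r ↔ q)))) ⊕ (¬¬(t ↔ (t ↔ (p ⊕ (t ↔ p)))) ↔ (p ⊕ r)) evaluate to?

r → t = False → True = True
(r → t) ⊕ p = True ⊕ False = True
t ↔ ((r → t) ⊕ p) = True ↔ True = True
(t ↔ ((r → t) ⊕ p)) ↔ p = True ↔ False = False
q ↔ p = False ↔ False = True
(q ↔ p) → q = True → False = False
q → p = False → False = True
r ↔ q = False ↔ False = True
(q → p) ⊕ (r ↔ q) = True ⊕ True = False
((q ↔ p) → q) ∧ ((q → p) ⊕ (r ↔ q)) = False ∧ False = False
¬(((q ↔ p) → q) ∧ ((q → p) ⊕ (r ↔ q))) = ¬False = True
((t ↔ ((r → t) ⊕ p)) ↔ p) ↔ ¬(((q ↔ p) → q) ∧ ((q → p) ⊕ (r ↔ q))) = False ↔ True = False
t ↔ p = True ↔ False = False
p ⊕ (t ↔ p) = False ⊕ False = False
t ↔ (p ⊕ (t ↔ p)) = True ↔ False = False
t ↔ (t ↔ (p ⊕ (t ↔ p))) = True ↔ False = False
¬(t ↔ (t ↔ (p ⊕ (t ↔ p)))) = ¬False = True
¬¬(t ↔ (t ↔ (p ⊕ (t ↔ p)))) = ¬True = False
p ⊕ r = False ⊕ False = False
¬¬(t ↔ (t ↔ (p ⊕ (t ↔ p)))) ↔ (p ⊕ r) = False ↔ False = True
(((t ↔ ((r → t) ⊕ p)) ↔ p) ↔ ¬(((q ↔ p) → q) ∧ ((q → p) ⊕ (r ↔ q)))) ⊕ (¬¬(t ↔ (t ↔ (p ⊕ (t ↔ p)))) ↔ (p ⊕ r)) = False ⊕ True = True

True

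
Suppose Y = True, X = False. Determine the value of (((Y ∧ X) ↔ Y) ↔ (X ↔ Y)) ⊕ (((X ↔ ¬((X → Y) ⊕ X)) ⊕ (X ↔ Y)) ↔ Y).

Substituting Y=True, X=False:
Y ∧ X = True ∧ False = False
(Y ∧ X) ↔ Y = False ↔ True = False
X ↔ Y = False ↔ True = False
((Y ∧ X) ↔ Y) ↔ (X ↔ Y) = False ↔ False = True
X → Y = False → True = True
(X → Y) ⊕ X = True ⊕ False = True
¬((X → Y) ⊕ X) = ¬True = False
X ↔ ¬((X → Y) ⊕ X) = False ↔ False = True
X ↔ Y = False ↔ True = False
(X ↔ ¬((X → Y) ⊕ X)) ⊕ (X ↔ Y) = True ⊕ False = True
((X ↔ ¬((X → Y) ⊕ X)) ⊕ (X ↔ Y)) ↔ Y = True ↔ True = True
(((Y ∧ X) ↔ Y) ↔ (X ↔ Y)) ⊕ (((X ↔ ¬((X → Y) ⊕ X)) ⊕ (X ↔ Y)) ↔ Y) = True ⊕ True = False

False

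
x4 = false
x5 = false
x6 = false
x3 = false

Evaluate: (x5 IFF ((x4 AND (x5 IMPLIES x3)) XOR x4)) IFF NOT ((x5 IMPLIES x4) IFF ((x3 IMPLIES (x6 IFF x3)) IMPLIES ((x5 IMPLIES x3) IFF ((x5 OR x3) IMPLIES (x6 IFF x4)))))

Substituting x4=false, x5=false, x6=false, x3=false:
x5 IMPLIES x3 = false IMPLIES false = true
x4 AND (x5 IMPLIES x3) = false AND true = false
(x4 AND (x5 IMPLIES x3)) XOR x4 = false XOR false = false
x5 IFF ((x4 AND (x5 IMPLIES x3)) XOR x4) = false IFF false = true
x5 IMPLIES x4 = false IMPLIES false = true
x6 IFF x3 = false IFF false = true
x3 IMPLIES (x6 IFF x3) = false IMPLIES true = true
x5 IMPLIES x3 = false IMPLIES false = true
x5 OR x3 = false OR false = false
x6 IFF x4 = false IFF false = true
(x5 OR x3) IMPLIES (x6 IFF x4) = false IMPLIES true = true
(x5 IMPLIES x3) IFF ((x5 OR x3) IMPLIES (x6 IFF x4)) = true IFF true = true
(x3 IMPLIES (x6 IFF x3)) IMPLIES ((x5 IMPLIES x3) IFF ((x5 OR x3) IMPLIES (x6 IFF x4))) = true IMPLIES true = true
(x5 IMPLIES x4) IFF ((x3 IMPLIES (x6 IFF x3)) IMPLIES ((x5 IMPLIES x3) IFF ((x5 OR x3) IMPLIES (x6 IFF x4)))) = true IFF true = true
NOT ((x5 IMPLIES x4) IFF ((x3 IMPLIES (x6 IFF x3)) IMPLIES ((x5 IMPLIES x3) IFF ((x5 OR x3) IMPLIES (x6 IFF x4))))) = NOT true = false
(x5 IFF ((x4 AND (x5 IMPLIES x3)) XOR x4)) IFF NOT ((x5 IMPLIES x4) IFF ((x3 IMPLIES (x6 IFF x3)) IMPLIES ((x5 IMPLIES x3) IFF ((x5 OR x3) IMPLIES (x6 IFF x4))))) = true IFF false = false

false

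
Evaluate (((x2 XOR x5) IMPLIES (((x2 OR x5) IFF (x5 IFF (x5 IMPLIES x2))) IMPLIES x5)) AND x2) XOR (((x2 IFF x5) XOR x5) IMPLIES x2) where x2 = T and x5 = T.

F

x2 XOR x5 = T XOR T = F
x2 OR x5 = T OR T = T
x5 IMPLIES x2 = T IMPLIES T = T
x5 IFF (x5 IMPLIES x2) = T IFF T = T
(x2 OR x5) IFF (x5 IFF (x5 IMPLIES x2)) = T IFF T = T
((x2 OR x5) IFF (x5 IFF (x5 IMPLIES x2))) IMPLIES x5 = T IMPLIES T = T
(x2 XOR x5) IMPLIES (((x2 OR x5) IFF (x5 IFF (x5 IMPLIES x2))) IMPLIES x5) = F IMPLIES T = T
((x2 XOR x5) IMPLIES (((x2 OR x5) IFF (x5 IFF (x5 IMPLIES x2))) IMPLIES x5)) AND x2 = T AND T = T
x2 IFF x5 = T IFF T = T
(x2 IFF x5) XOR x5 = T XOR T = F
((x2 IFF x5) XOR x5) IMPLIES x2 = F IMPLIES T = T
(((x2 XOR x5) IMPLIES (((x2 OR x5) IFF (x5 IFF (x5 IMPLIES x2))) IMPLIES x5)) AND x2) XOR (((x2 IFF x5) XOR x5) IMPLIES x2) = T XOR T = F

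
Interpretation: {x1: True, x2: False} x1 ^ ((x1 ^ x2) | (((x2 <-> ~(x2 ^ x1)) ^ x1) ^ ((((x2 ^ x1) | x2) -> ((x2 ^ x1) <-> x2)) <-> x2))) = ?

x1 ^ x2 = True ^ False = True
x2 ^ x1 = False ^ True = True
~(x2 ^ x1) = ~True = False
x2 <-> ~(x2 ^ x1) = False <-> False = True
(x2 <-> ~(x2 ^ x1)) ^ x1 = True ^ True = False
x2 ^ x1 = False ^ True = True
(x2 ^ x1) | x2 = True | False = True
x2 ^ x1 = False ^ True = True
(x2 ^ x1) <-> x2 = True <-> False = False
((x2 ^ x1) | x2) -> ((x2 ^ x1) <-> x2) = True -> False = False
(((x2 ^ x1) | x2) -> ((x2 ^ x1) <-> x2)) <-> x2 = False <-> False = True
((x2 <-> ~(x2 ^ x1)) ^ x1) ^ ((((x2 ^ x1) | x2) -> ((x2 ^ x1) <-> x2)) <-> x2) = False ^ True = True
(x1 ^ x2) | (((x2 <-> ~(x2 ^ x1)) ^ x1) ^ ((((x2 ^ x1) | x2) -> ((x2 ^ x1) <-> x2)) <-> x2)) = True | True = True
x1 ^ ((x1 ^ x2) | (((x2 <-> ~(x2 ^ x1)) ^ x1) ^ ((((x2 ^ x1) | x2) -> ((x2 ^ x1) <-> x2)) <-> x2))) = True ^ True = False

False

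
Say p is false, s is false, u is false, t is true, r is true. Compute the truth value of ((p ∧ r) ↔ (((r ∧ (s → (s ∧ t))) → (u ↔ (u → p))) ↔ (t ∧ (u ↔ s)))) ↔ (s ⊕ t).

p ∧ r = F ∧ T = F
s ∧ t = F ∧ T = F
s → (s ∧ t) = F → F = T
r ∧ (s → (s ∧ t)) = T ∧ T = T
u → p = F → F = T
u ↔ (u → p) = F ↔ T = F
(r ∧ (s → (s ∧ t))) → (u ↔ (u → p)) = T → F = F
u ↔ s = F ↔ F = T
t ∧ (u ↔ s) = T ∧ T = T
((r ∧ (s → (s ∧ t))) → (u ↔ (u → p))) ↔ (t ∧ (u ↔ s)) = F ↔ T = F
(p ∧ r) ↔ (((r ∧ (s → (s ∧ t))) → (u ↔ (u → p))) ↔ (t ∧ (u ↔ s))) = F ↔ F = T
s ⊕ t = F ⊕ T = T
((p ∧ r) ↔ (((r ∧ (s → (s ∧ t))) → (u ↔ (u → p))) ↔ (t ∧ (u ↔ s)))) ↔ (s ⊕ t) = T ↔ T = T

T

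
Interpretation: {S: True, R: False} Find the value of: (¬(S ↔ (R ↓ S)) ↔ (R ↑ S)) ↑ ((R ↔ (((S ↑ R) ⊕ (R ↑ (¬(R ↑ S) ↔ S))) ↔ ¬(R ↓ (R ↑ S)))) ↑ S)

True

R ↓ S = False ↓ True = False
S ↔ (R ↓ S) = True ↔ False = False
¬(S ↔ (R ↓ S)) = ¬False = True
R ↑ S = False ↑ True = True
¬(S ↔ (R ↓ S)) ↔ (R ↑ S) = True ↔ True = True
S ↑ R = True ↑ False = True
R ↑ S = False ↑ True = True
¬(R ↑ S) = ¬True = False
¬(R ↑ S) ↔ S = False ↔ True = False
R ↑ (¬(R ↑ S) ↔ S) = False ↑ False = True
(S ↑ R) ⊕ (R ↑ (¬(R ↑ S) ↔ S)) = True ⊕ True = False
R ↑ S = False ↑ True = True
R ↓ (R ↑ S) = False ↓ True = False
¬(R ↓ (R ↑ S)) = ¬False = True
((S ↑ R) ⊕ (R ↑ (¬(R ↑ S) ↔ S))) ↔ ¬(R ↓ (R ↑ S)) = False ↔ True = False
R ↔ (((S ↑ R) ⊕ (R ↑ (¬(R ↑ S) ↔ S))) ↔ ¬(R ↓ (R ↑ S))) = False ↔ False = True
(R ↔ (((S ↑ R) ⊕ (R ↑ (¬(R ↑ S) ↔ S))) ↔ ¬(R ↓ (R ↑ S)))) ↑ S = True ↑ True = False
(¬(S ↔ (R ↓ S)) ↔ (R ↑ S)) ↑ ((R ↔ (((S ↑ R) ⊕ (R ↑ (¬(R ↑ S) ↔ S))) ↔ ¬(R ↓ (R ↑ S)))) ↑ S) = True ↑ False = True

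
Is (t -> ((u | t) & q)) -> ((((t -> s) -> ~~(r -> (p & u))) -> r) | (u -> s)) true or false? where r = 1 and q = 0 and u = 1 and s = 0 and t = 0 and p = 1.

1

u | t = 1 | 0 = 1
(u | t) & q = 1 & 0 = 0
t -> ((u | t) & q) = 0 -> 0 = 1
t -> s = 0 -> 0 = 1
p & u = 1 & 1 = 1
r -> (p & u) = 1 -> 1 = 1
~(r -> (p & u)) = ~1 = 0
~~(r -> (p & u)) = ~0 = 1
(t -> s) -> ~~(r -> (p & u)) = 1 -> 1 = 1
((t -> s) -> ~~(r -> (p & u))) -> r = 1 -> 1 = 1
u -> s = 1 -> 0 = 0
(((t -> s) -> ~~(r -> (p & u))) -> r) | (u -> s) = 1 | 0 = 1
(t -> ((u | t) & q)) -> ((((t -> s) -> ~~(r -> (p & u))) -> r) | (u -> s)) = 1 -> 1 = 1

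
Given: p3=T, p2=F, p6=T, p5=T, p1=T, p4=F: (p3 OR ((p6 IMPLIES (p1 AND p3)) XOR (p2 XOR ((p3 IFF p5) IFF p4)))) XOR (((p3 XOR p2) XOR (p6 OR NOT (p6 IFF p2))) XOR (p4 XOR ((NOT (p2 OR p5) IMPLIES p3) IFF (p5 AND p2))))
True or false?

T

p1 AND p3 = T AND T = T
p6 IMPLIES (p1 AND p3) = T IMPLIES T = T
p3 IFF p5 = T IFF T = T
(p3 IFF p5) IFF p4 = T IFF F = F
p2 XOR ((p3 IFF p5) IFF p4) = F XOR F = F
(p6 IMPLIES (p1 AND p3)) XOR (p2 XOR ((p3 IFF p5) IFF p4)) = T XOR F = T
p3 OR ((p6 IMPLIES (p1 AND p3)) XOR (p2 XOR ((p3 IFF p5) IFF p4))) = T OR T = T
p3 XOR p2 = T XOR F = T
p6 IFF p2 = T IFF F = F
NOT (p6 IFF p2) = NOT F = T
p6 OR NOT (p6 IFF p2) = T OR T = T
(p3 XOR p2) XOR (p6 OR NOT (p6 IFF p2)) = T XOR T = F
p2 OR p5 = F OR T = T
NOT (p2 OR p5) = NOT T = F
NOT (p2 OR p5) IMPLIES p3 = F IMPLIES T = T
p5 AND p2 = T AND F = F
(NOT (p2 OR p5) IMPLIES p3) IFF (p5 AND p2) = T IFF F = F
p4 XOR ((NOT (p2 OR p5) IMPLIES p3) IFF (p5 AND p2)) = F XOR F = F
((p3 XOR p2) XOR (p6 OR NOT (p6 IFF p2))) XOR (p4 XOR ((NOT (p2 OR p5) IMPLIES p3) IFF (p5 AND p2))) = F XOR F = F
(p3 OR ((p6 IMPLIES (p1 AND p3)) XOR (p2 XOR ((p3 IFF p5) IFF p4)))) XOR (((p3 XOR p2) XOR (p6 OR NOT (p6 IFF p2))) XOR (p4 XOR ((NOT (p2 OR p5) IMPLIES p3) IFF (p5 AND p2)))) = T XOR F = T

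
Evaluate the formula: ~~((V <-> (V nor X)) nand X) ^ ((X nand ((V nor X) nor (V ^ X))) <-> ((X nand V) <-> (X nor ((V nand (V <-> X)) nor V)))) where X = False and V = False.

V nor X = False nor False = True
V <-> (V nor X) = False <-> True = False
(V <-> (V nor X)) nand X = False nand False = True
~((V <-> (V nor X)) nand X) = ~True = False
~~((V <-> (V nor X)) nand X) = ~False = True
V nor X = False nor False = True
V ^ X = False ^ False = False
(V nor X) nor (V ^ X) = True nor False = False
X nand ((V nor X) nor (V ^ X)) = False nand False = True
X nand V = False nand False = True
V <-> X = False <-> False = True
V nand (V <-> X) = False nand True = True
(V nand (V <-> X)) nor V = True nor False = False
X nor ((V nand (V <-> X)) nor V) = False nor False = True
(X nand V) <-> (X nor ((V nand (V <-> X)) nor V)) = True <-> True = True
(X nand ((V nor X) nor (V ^ X))) <-> ((X nand V) <-> (X nor ((V nand (V <-> X)) nor V))) = True <-> True = True
~~((V <-> (V nor X)) nand X) ^ ((X nand ((V nor X) nor (V ^ X))) <-> ((X nand V) <-> (X nor ((V nand (V <-> X)) nor V)))) = True ^ True = False

False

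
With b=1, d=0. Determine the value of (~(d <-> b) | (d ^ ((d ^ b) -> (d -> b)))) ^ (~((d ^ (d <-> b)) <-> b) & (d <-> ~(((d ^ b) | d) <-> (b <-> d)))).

1

Substituting b=1, d=0:
d <-> b = 0 <-> 1 = 0
~(d <-> b) = ~0 = 1
d ^ b = 0 ^ 1 = 1
d -> b = 0 -> 1 = 1
(d ^ b) -> (d -> b) = 1 -> 1 = 1
d ^ ((d ^ b) -> (d -> b)) = 0 ^ 1 = 1
~(d <-> b) | (d ^ ((d ^ b) -> (d -> b))) = 1 | 1 = 1
d <-> b = 0 <-> 1 = 0
d ^ (d <-> b) = 0 ^ 0 = 0
(d ^ (d <-> b)) <-> b = 0 <-> 1 = 0
~((d ^ (d <-> b)) <-> b) = ~0 = 1
d ^ b = 0 ^ 1 = 1
(d ^ b) | d = 1 | 0 = 1
b <-> d = 1 <-> 0 = 0
((d ^ b) | d) <-> (b <-> d) = 1 <-> 0 = 0
~(((d ^ b) | d) <-> (b <-> d)) = ~0 = 1
d <-> ~(((d ^ b) | d) <-> (b <-> d)) = 0 <-> 1 = 0
~((d ^ (d <-> b)) <-> b) & (d <-> ~(((d ^ b) | d) <-> (b <-> d))) = 1 & 0 = 0
(~(d <-> b) | (d ^ ((d ^ b) -> (d -> b)))) ^ (~((d ^ (d <-> b)) <-> b) & (d <-> ~(((d ^ b) | d) <-> (b <-> d)))) = 1 ^ 0 = 1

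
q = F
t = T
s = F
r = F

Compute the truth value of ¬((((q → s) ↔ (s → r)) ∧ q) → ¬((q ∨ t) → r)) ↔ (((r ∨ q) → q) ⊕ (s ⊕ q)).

F

Substituting q=F, t=T, s=F, r=F:
q → s = F → F = T
s → r = F → F = T
(q → s) ↔ (s → r) = T ↔ T = T
((q → s) ↔ (s → r)) ∧ q = T ∧ F = F
q ∨ t = F ∨ T = T
(q ∨ t) → r = T → F = F
¬((q ∨ t) → r) = ¬F = T
(((q → s) ↔ (s → r)) ∧ q) → ¬((q ∨ t) → r) = F → T = T
¬((((q → s) ↔ (s → r)) ∧ q) → ¬((q ∨ t) → r)) = ¬T = F
r ∨ q = F ∨ F = F
(r ∨ q) → q = F → F = T
s ⊕ q = F ⊕ F = F
((r ∨ q) → q) ⊕ (s ⊕ q) = T ⊕ F = T
¬((((q → s) ↔ (s → r)) ∧ q) → ¬((q ∨ t) → r)) ↔ (((r ∨ q) → q) ⊕ (s ⊕ q)) = F ↔ T = F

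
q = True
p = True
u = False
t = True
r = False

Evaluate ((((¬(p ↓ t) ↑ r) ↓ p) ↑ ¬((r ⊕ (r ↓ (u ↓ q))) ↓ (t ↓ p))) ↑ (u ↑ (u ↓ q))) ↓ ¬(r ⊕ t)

Substituting q=True, p=True, u=False, t=True, r=False:
p ↓ t = True ↓ True = False
¬(p ↓ t) = ¬False = True
¬(p ↓ t) ↑ r = True ↑ False = True
(¬(p ↓ t) ↑ r) ↓ p = True ↓ True = False
u ↓ q = False ↓ True = False
r ↓ (u ↓ q) = False ↓ False = True
r ⊕ (r ↓ (u ↓ q)) = False ⊕ True = True
t ↓ p = True ↓ True = False
(r ⊕ (r ↓ (u ↓ q))) ↓ (t ↓ p) = True ↓ False = False
¬((r ⊕ (r ↓ (u ↓ q))) ↓ (t ↓ p)) = ¬False = True
((¬(p ↓ t) ↑ r) ↓ p) ↑ ¬((r ⊕ (r ↓ (u ↓ q))) ↓ (t ↓ p)) = False ↑ True = True
u ↓ q = False ↓ True = False
u ↑ (u ↓ q) = False ↑ False = True
(((¬(p ↓ t) ↑ r) ↓ p) ↑ ¬((r ⊕ (r ↓ (u ↓ q))) ↓ (t ↓ p))) ↑ (u ↑ (u ↓ q)) = True ↑ True = False
r ⊕ t = False ⊕ True = True
¬(r ⊕ t) = ¬True = False
((((¬(p ↓ t) ↑ r) ↓ p) ↑ ¬((r ⊕ (r ↓ (u ↓ q))) ↓ (t ↓ p))) ↑ (u ↑ (u ↓ q))) ↓ ¬(r ⊕ t) = False ↓ False = True

True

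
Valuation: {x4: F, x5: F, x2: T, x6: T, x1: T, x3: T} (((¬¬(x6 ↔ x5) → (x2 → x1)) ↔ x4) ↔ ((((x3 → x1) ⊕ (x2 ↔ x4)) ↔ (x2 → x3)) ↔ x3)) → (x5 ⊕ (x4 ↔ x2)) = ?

T

Substituting x4=F, x5=F, x2=T, x6=T, x1=T, x3=T:
x6 ↔ x5 = T ↔ F = F
¬(x6 ↔ x5) = ¬F = T
¬¬(x6 ↔ x5) = ¬T = F
x2 → x1 = T → T = T
¬¬(x6 ↔ x5) → (x2 → x1) = F → T = T
(¬¬(x6 ↔ x5) → (x2 → x1)) ↔ x4 = T ↔ F = F
x3 → x1 = T → T = T
x2 ↔ x4 = T ↔ F = F
(x3 → x1) ⊕ (x2 ↔ x4) = T ⊕ F = T
x2 → x3 = T → T = T
((x3 → x1) ⊕ (x2 ↔ x4)) ↔ (x2 → x3) = T ↔ T = T
(((x3 → x1) ⊕ (x2 ↔ x4)) ↔ (x2 → x3)) ↔ x3 = T ↔ T = T
((¬¬(x6 ↔ x5) → (x2 → x1)) ↔ x4) ↔ ((((x3 → x1) ⊕ (x2 ↔ x4)) ↔ (x2 → x3)) ↔ x3) = F ↔ T = F
x4 ↔ x2 = F ↔ T = F
x5 ⊕ (x4 ↔ x2) = F ⊕ F = F
(((¬¬(x6 ↔ x5) → (x2 → x1)) ↔ x4) ↔ ((((x3 → x1) ⊕ (x2 ↔ x4)) ↔ (x2 → x3)) ↔ x3)) → (x5 ⊕ (x4 ↔ x2)) = F → F = T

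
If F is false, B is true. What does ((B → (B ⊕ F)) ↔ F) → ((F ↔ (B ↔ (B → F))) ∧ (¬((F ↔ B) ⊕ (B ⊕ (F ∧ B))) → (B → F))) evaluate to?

B ⊕ F = True ⊕ False = True
B → (B ⊕ F) = True → True = True
(B → (B ⊕ F)) ↔ F = True ↔ False = False
B → F = True → False = False
B ↔ (B → F) = True ↔ False = False
F ↔ (B ↔ (B → F)) = False ↔ False = True
F ↔ B = False ↔ True = False
F ∧ B = False ∧ True = False
B ⊕ (F ∧ B) = True ⊕ False = True
(F ↔ B) ⊕ (B ⊕ (F ∧ B)) = False ⊕ True = True
¬((F ↔ B) ⊕ (B ⊕ (F ∧ B))) = ¬True = False
B → F = True → False = False
¬((F ↔ B) ⊕ (B ⊕ (F ∧ B))) → (B → F) = False → False = True
(F ↔ (B ↔ (B → F))) ∧ (¬((F ↔ B) ⊕ (B ⊕ (F ∧ B))) → (B → F)) = True ∧ True = True
((B → (B ⊕ F)) ↔ F) → ((F ↔ (B ↔ (B → F))) ∧ (¬((F ↔ B) ⊕ (B ⊕ (F ∧ B))) → (B → F))) = False → True = True

True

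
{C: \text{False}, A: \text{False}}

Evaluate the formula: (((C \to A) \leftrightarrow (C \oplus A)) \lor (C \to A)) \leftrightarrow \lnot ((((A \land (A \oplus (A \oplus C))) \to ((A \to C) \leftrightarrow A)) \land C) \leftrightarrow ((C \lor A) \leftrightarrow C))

\text{True}

Substituting C=\text{False}, A=\text{False}:
C \to A = \text{False} \to \text{False} = \text{True}
C \oplus A = \text{False} \oplus \text{False} = \text{False}
(C \to A) \leftrightarrow (C \oplus A) = \text{True} \leftrightarrow \text{False} = \text{False}
C \to A = \text{False} \to \text{False} = \text{True}
((C \to A) \leftrightarrow (C \oplus A)) \lor (C \to A) = \text{False} \lor \text{True} = \text{True}
A \oplus C = \text{False} \oplus \text{False} = \text{False}
A \oplus (A \oplus C) = \text{False} \oplus \text{False} = \text{False}
A \land (A \oplus (A \oplus C)) = \text{False} \land \text{False} = \text{False}
A \to C = \text{False} \to \text{False} = \text{True}
(A \to C) \leftrightarrow A = \text{True} \leftrightarrow \text{False} = \text{False}
(A \land (A \oplus (A \oplus C))) \to ((A \to C) \leftrightarrow A) = \text{False} \to \text{False} = \text{True}
((A \land (A \oplus (A \oplus C))) \to ((A \to C) \leftrightarrow A)) \land C = \text{True} \land \text{False} = \text{False}
C \lor A = \text{False} \lor \text{False} = \text{False}
(C \lor A) \leftrightarrow C = \text{False} \leftrightarrow \text{False} = \text{True}
(((A \land (A \oplus (A \oplus C))) \to ((A \to C) \leftrightarrow A)) \land C) \leftrightarrow ((C \lor A) \leftrightarrow C) = \text{False} \leftrightarrow \text{True} = \text{False}
\lnot ((((A \land (A \oplus (A \oplus C))) \to ((A \to C) \leftrightarrow A)) \land C) \leftrightarrow ((C \lor A) \leftrightarrow C)) = \lnot \text{False} = \text{True}
(((C \to A) \leftrightarrow (C \oplus A)) \lor (C \to A)) \leftrightarrow \lnot ((((A \land (A \oplus (A \oplus C))) \to ((A \to C) \leftrightarrow A)) \land C) \leftrightarrow ((C \lor A) \leftrightarrow C)) = \text{True} \leftrightarrow \text{True} = \text{True}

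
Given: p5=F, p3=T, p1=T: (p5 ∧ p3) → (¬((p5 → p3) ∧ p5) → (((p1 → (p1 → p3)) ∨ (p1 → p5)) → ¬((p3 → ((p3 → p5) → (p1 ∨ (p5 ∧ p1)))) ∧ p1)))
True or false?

T

p5 ∧ p3 = F ∧ T = F
p5 → p3 = F → T = T
(p5 → p3) ∧ p5 = T ∧ F = F
¬((p5 → p3) ∧ p5) = ¬F = T
p1 → p3 = T → T = T
p1 → (p1 → p3) = T → T = T
p1 → p5 = T → F = F
(p1 → (p1 → p3)) ∨ (p1 → p5) = T ∨ F = T
p3 → p5 = T → F = F
p5 ∧ p1 = F ∧ T = F
p1 ∨ (p5 ∧ p1) = T ∨ F = T
(p3 → p5) → (p1 ∨ (p5 ∧ p1)) = F → T = T
p3 → ((p3 → p5) → (p1 ∨ (p5 ∧ p1))) = T → T = T
(p3 → ((p3 → p5) → (p1 ∨ (p5 ∧ p1)))) ∧ p1 = T ∧ T = T
¬((p3 → ((p3 → p5) → (p1 ∨ (p5 ∧ p1)))) ∧ p1) = ¬T = F
((p1 → (p1 → p3)) ∨ (p1 → p5)) → ¬((p3 → ((p3 → p5) → (p1 ∨ (p5 ∧ p1)))) ∧ p1) = T → F = F
¬((p5 → p3) ∧ p5) → (((p1 → (p1 → p3)) ∨ (p1 → p5)) → ¬((p3 → ((p3 → p5) → (p1 ∨ (p5 ∧ p1)))) ∧ p1)) = T → F = F
(p5 ∧ p3) → (¬((p5 → p3) ∧ p5) → (((p1 → (p1 → p3)) ∨ (p1 → p5)) → ¬((p3 → ((p3 → p5) → (p1 ∨ (p5 ∧ p1)))) ∧ p1))) = F → F = T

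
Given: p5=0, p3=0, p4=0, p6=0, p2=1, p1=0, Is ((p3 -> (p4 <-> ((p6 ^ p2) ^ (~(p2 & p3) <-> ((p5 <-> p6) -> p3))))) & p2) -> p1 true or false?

Substituting p5=0, p3=0, p4=0, p6=0, p2=1, p1=0:
p6 ^ p2 = 0 ^ 1 = 1
p2 & p3 = 1 & 0 = 0
~(p2 & p3) = ~0 = 1
p5 <-> p6 = 0 <-> 0 = 1
(p5 <-> p6) -> p3 = 1 -> 0 = 0
~(p2 & p3) <-> ((p5 <-> p6) -> p3) = 1 <-> 0 = 0
(p6 ^ p2) ^ (~(p2 & p3) <-> ((p5 <-> p6) -> p3)) = 1 ^ 0 = 1
p4 <-> ((p6 ^ p2) ^ (~(p2 & p3) <-> ((p5 <-> p6) -> p3))) = 0 <-> 1 = 0
p3 -> (p4 <-> ((p6 ^ p2) ^ (~(p2 & p3) <-> ((p5 <-> p6) -> p3)))) = 0 -> 0 = 1
(p3 -> (p4 <-> ((p6 ^ p2) ^ (~(p2 & p3) <-> ((p5 <-> p6) -> p3))))) & p2 = 1 & 1 = 1
((p3 -> (p4 <-> ((p6 ^ p2) ^ (~(p2 & p3) <-> ((p5 <-> p6) -> p3))))) & p2) -> p1 = 1 -> 0 = 0

0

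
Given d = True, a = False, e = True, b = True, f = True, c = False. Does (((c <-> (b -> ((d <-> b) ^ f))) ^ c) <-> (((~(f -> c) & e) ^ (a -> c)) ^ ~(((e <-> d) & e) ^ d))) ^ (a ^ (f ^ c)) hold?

Substituting d=True, a=False, e=True, b=True, f=True, c=False:
d <-> b = True <-> True = True
(d <-> b) ^ f = True ^ True = False
b -> ((d <-> b) ^ f) = True -> False = False
c <-> (b -> ((d <-> b) ^ f)) = False <-> False = True
(c <-> (b -> ((d <-> b) ^ f))) ^ c = True ^ False = True
f -> c = True -> False = False
~(f -> c) = ~False = True
~(f -> c) & e = True & True = True
a -> c = False -> False = True
(~(f -> c) & e) ^ (a -> c) = True ^ True = False
e <-> d = True <-> True = True
(e <-> d) & e = True & True = True
((e <-> d) & e) ^ d = True ^ True = False
~(((e <-> d) & e) ^ d) = ~False = True
((~(f -> c) & e) ^ (a -> c)) ^ ~(((e <-> d) & e) ^ d) = False ^ True = True
((c <-> (b -> ((d <-> b) ^ f))) ^ c) <-> (((~(f -> c) & e) ^ (a -> c)) ^ ~(((e <-> d) & e) ^ d)) = True <-> True = True
f ^ c = True ^ False = True
a ^ (f ^ c) = False ^ True = True
(((c <-> (b -> ((d <-> b) ^ f))) ^ c) <-> (((~(f -> c) & e) ^ (a -> c)) ^ ~(((e <-> d) & e) ^ d))) ^ (a ^ (f ^ c)) = True ^ True = False

False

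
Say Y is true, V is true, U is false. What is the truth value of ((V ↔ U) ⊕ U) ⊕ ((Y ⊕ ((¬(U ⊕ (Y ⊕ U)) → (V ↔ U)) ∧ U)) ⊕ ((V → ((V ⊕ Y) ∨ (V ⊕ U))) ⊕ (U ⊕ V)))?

T

V ↔ U = T ↔ F = F
(V ↔ U) ⊕ U = F ⊕ F = F
Y ⊕ U = T ⊕ F = T
U ⊕ (Y ⊕ U) = F ⊕ T = T
¬(U ⊕ (Y ⊕ U)) = ¬T = F
V ↔ U = T ↔ F = F
¬(U ⊕ (Y ⊕ U)) → (V ↔ U) = F → F = T
(¬(U ⊕ (Y ⊕ U)) → (V ↔ U)) ∧ U = T ∧ F = F
Y ⊕ ((¬(U ⊕ (Y ⊕ U)) → (V ↔ U)) ∧ U) = T ⊕ F = T
V ⊕ Y = T ⊕ T = F
V ⊕ U = T ⊕ F = T
(V ⊕ Y) ∨ (V ⊕ U) = F ∨ T = T
V → ((V ⊕ Y) ∨ (V ⊕ U)) = T → T = T
U ⊕ V = F ⊕ T = T
(V → ((V ⊕ Y) ∨ (V ⊕ U))) ⊕ (U ⊕ V) = T ⊕ T = F
(Y ⊕ ((¬(U ⊕ (Y ⊕ U)) → (V ↔ U)) ∧ U)) ⊕ ((V → ((V ⊕ Y) ∨ (V ⊕ U))) ⊕ (U ⊕ V)) = T ⊕ F = T
((V ↔ U) ⊕ U) ⊕ ((Y ⊕ ((¬(U ⊕ (Y ⊕ U)) → (V ↔ U)) ∧ U)) ⊕ ((V → ((V ⊕ Y) ∨ (V ⊕ U))) ⊕ (U ⊕ V))) = F ⊕ T = T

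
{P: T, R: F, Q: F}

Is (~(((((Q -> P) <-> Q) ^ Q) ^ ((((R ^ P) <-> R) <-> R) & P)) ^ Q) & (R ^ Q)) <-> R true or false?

T

Q -> P = F -> T = T
(Q -> P) <-> Q = T <-> F = F
((Q -> P) <-> Q) ^ Q = F ^ F = F
R ^ P = F ^ T = T
(R ^ P) <-> R = T <-> F = F
((R ^ P) <-> R) <-> R = F <-> F = T
(((R ^ P) <-> R) <-> R) & P = T & T = T
(((Q -> P) <-> Q) ^ Q) ^ ((((R ^ P) <-> R) <-> R) & P) = F ^ T = T
((((Q -> P) <-> Q) ^ Q) ^ ((((R ^ P) <-> R) <-> R) & P)) ^ Q = T ^ F = T
~(((((Q -> P) <-> Q) ^ Q) ^ ((((R ^ P) <-> R) <-> R) & P)) ^ Q) = ~T = F
R ^ Q = F ^ F = F
~(((((Q -> P) <-> Q) ^ Q) ^ ((((R ^ P) <-> R) <-> R) & P)) ^ Q) & (R ^ Q) = F & F = F
(~(((((Q -> P) <-> Q) ^ Q) ^ ((((R ^ P) <-> R) <-> R) & P)) ^ Q) & (R ^ Q)) <-> R = F <-> F = T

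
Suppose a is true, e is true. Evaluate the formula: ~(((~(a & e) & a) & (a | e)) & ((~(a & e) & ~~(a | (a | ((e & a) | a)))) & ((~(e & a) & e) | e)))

T

a & e = T & T = T
~(a & e) = ~T = F
~(a & e) & a = F & T = F
a | e = T | T = T
(~(a & e) & a) & (a | e) = F & T = F
a & e = T & T = T
~(a & e) = ~T = F
e & a = T & T = T
(e & a) | a = T | T = T
a | ((e & a) | a) = T | T = T
a | (a | ((e & a) | a)) = T | T = T
~(a | (a | ((e & a) | a))) = ~T = F
~~(a | (a | ((e & a) | a))) = ~F = T
~(a & e) & ~~(a | (a | ((e & a) | a))) = F & T = F
e & a = T & T = T
~(e & a) = ~T = F
~(e & a) & e = F & T = F
(~(e & a) & e) | e = F | T = T
(~(a & e) & ~~(a | (a | ((e & a) | a)))) & ((~(e & a) & e) | e) = F & T = F
((~(a & e) & a) & (a | e)) & ((~(a & e) & ~~(a | (a | ((e & a) | a)))) & ((~(e & a) & e) | e)) = F & F = F
~(((~(a & e) & a) & (a | e)) & ((~(a & e) & ~~(a | (a | ((e & a) | a)))) & ((~(e & a) & e) | e))) = ~F = T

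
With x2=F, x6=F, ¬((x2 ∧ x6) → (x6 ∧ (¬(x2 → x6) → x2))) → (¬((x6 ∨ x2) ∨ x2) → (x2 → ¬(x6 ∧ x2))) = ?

T

Substituting x2=F, x6=F:
x2 ∧ x6 = F ∧ F = F
x2 → x6 = F → F = T
¬(x2 → x6) = ¬T = F
¬(x2 → x6) → x2 = F → F = T
x6 ∧ (¬(x2 → x6) → x2) = F ∧ T = F
(x2 ∧ x6) → (x6 ∧ (¬(x2 → x6) → x2)) = F → F = T
¬((x2 ∧ x6) → (x6 ∧ (¬(x2 → x6) → x2))) = ¬T = F
x6 ∨ x2 = F ∨ F = F
(x6 ∨ x2) ∨ x2 = F ∨ F = F
¬((x6 ∨ x2) ∨ x2) = ¬F = T
x6 ∧ x2 = F ∧ F = F
¬(x6 ∧ x2) = ¬F = T
x2 → ¬(x6 ∧ x2) = F → T = T
¬((x6 ∨ x2) ∨ x2) → (x2 → ¬(x6 ∧ x2)) = T → T = T
¬((x2 ∧ x6) → (x6 ∧ (¬(x2 → x6) → x2))) → (¬((x6 ∨ x2) ∨ x2) → (x2 → ¬(x6 ∧ x2))) = F → T = T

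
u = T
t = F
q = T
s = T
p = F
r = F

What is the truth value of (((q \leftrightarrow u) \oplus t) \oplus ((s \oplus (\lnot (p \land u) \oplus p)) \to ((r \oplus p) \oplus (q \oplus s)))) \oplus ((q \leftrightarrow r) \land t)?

F

Substituting u=T, t=F, q=T, s=T, p=F, r=F:
q \leftrightarrow u = T \leftrightarrow T = T
(q \leftrightarrow u) \oplus t = T \oplus F = T
p \land u = F \land T = F
\lnot (p \land u) = \lnot F = T
\lnot (p \land u) \oplus p = T \oplus F = T
s \oplus (\lnot (p \land u) \oplus p) = T \oplus T = F
r \oplus p = F \oplus F = F
q \oplus s = T \oplus T = F
(r \oplus p) \oplus (q \oplus s) = F \oplus F = F
(s \oplus (\lnot (p \land u) \oplus p)) \to ((r \oplus p) \oplus (q \oplus s)) = F \to F = T
((q \leftrightarrow u) \oplus t) \oplus ((s \oplus (\lnot (p \land u) \oplus p)) \to ((r \oplus p) \oplus (q \oplus s))) = T \oplus T = F
q \leftrightarrow r = T \leftrightarrow F = F
(q \leftrightarrow r) \land t = F \land F = F
(((q \leftrightarrow u) \oplus t) \oplus ((s \oplus (\lnot (p \land u) \oplus p)) \to ((r \oplus p) \oplus (q \oplus s)))) \oplus ((q \leftrightarrow r) \land t) = F \oplus F = F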